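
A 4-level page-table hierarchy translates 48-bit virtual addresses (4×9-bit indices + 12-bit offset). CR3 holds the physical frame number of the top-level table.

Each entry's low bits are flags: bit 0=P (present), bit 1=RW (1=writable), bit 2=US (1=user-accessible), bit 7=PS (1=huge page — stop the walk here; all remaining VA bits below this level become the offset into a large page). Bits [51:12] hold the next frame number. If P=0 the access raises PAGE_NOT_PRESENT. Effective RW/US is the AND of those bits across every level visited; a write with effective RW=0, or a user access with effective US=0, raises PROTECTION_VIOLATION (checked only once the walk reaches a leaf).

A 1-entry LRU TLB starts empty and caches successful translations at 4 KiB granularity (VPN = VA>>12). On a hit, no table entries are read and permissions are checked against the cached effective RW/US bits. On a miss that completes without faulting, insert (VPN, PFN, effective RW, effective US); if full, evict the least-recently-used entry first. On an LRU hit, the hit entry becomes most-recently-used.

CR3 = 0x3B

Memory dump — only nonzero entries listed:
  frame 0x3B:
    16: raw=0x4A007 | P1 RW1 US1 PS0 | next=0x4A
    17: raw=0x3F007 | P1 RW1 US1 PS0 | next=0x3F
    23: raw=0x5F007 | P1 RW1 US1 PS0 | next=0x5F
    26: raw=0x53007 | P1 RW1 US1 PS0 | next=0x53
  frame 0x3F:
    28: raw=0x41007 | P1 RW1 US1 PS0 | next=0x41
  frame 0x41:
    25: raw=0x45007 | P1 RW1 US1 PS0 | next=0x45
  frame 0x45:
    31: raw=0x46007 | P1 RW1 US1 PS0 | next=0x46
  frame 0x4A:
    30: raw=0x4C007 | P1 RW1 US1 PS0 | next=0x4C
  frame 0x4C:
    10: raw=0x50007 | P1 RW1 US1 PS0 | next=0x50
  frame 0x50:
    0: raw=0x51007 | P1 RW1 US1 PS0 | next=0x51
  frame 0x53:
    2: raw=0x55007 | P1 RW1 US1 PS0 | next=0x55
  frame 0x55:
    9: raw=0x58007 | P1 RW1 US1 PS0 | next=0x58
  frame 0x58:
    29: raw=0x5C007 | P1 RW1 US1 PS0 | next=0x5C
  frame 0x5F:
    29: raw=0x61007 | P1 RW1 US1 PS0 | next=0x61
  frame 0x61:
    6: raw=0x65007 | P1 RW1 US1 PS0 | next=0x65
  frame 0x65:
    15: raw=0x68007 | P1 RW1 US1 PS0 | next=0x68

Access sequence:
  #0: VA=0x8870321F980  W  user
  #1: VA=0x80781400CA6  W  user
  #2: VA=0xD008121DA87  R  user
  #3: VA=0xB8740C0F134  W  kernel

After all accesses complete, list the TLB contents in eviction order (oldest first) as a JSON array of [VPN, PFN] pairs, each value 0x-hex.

Walk each access:
#0 VA=0x8870321F980 (w,user):
  [0] read 0x3B idx=17: raw=0x3F007 flags P=1 W=1 U=1 S=0
  [1] read 0x3F idx=28: raw=0x41007 flags P=1 W=1 U=1 S=0
  [2] read 0x41 idx=25: raw=0x45007 flags P=1 W=1 U=1 S=0
  [3] read 0x45 idx=31: raw=0x46007 flags P=1 W=1 U=1 S=0
  → PA=0x46980  (4 entries read)
#1 VA=0x80781400CA6 (w,user):
  [0] read 0x3B idx=16: raw=0x4A007 flags P=1 W=1 U=1 S=0
  [1] read 0x4A idx=30: raw=0x4C007 flags P=1 W=1 U=1 S=0
  [2] read 0x4C idx=10: raw=0x50007 flags P=1 W=1 U=1 S=0
  [3] read 0x50 idx=0: raw=0x51007 flags P=1 W=1 U=1 S=0
  → PA=0x51CA6  (4 entries read)
#2 VA=0xD008121DA87 (r,user):
  [0] read 0x3B idx=26: raw=0x53007 flags P=1 W=1 U=1 S=0
  [1] read 0x53 idx=2: raw=0x55007 flags P=1 W=1 U=1 S=0
  [2] read 0x55 idx=9: raw=0x58007 flags P=1 W=1 U=1 S=0
  [3] read 0x58 idx=29: raw=0x5C007 flags P=1 W=1 U=1 S=0
  → PA=0x5CA87  (4 entries read)
#3 VA=0xB8740C0F134 (w,kernel):
  [0] read 0x3B idx=23: raw=0x5F007 flags P=1 W=1 U=1 S=0
  [1] read 0x5F idx=29: raw=0x61007 flags P=1 W=1 U=1 S=0
  [2] read 0x61 idx=6: raw=0x65007 flags P=1 W=1 U=1 S=0
  [3] read 0x65 idx=15: raw=0x68007 flags P=1 W=1 U=1 S=0
  → PA=0x68134  (4 entries read)

TLB: [["0xB8740C0F", "0x68"]]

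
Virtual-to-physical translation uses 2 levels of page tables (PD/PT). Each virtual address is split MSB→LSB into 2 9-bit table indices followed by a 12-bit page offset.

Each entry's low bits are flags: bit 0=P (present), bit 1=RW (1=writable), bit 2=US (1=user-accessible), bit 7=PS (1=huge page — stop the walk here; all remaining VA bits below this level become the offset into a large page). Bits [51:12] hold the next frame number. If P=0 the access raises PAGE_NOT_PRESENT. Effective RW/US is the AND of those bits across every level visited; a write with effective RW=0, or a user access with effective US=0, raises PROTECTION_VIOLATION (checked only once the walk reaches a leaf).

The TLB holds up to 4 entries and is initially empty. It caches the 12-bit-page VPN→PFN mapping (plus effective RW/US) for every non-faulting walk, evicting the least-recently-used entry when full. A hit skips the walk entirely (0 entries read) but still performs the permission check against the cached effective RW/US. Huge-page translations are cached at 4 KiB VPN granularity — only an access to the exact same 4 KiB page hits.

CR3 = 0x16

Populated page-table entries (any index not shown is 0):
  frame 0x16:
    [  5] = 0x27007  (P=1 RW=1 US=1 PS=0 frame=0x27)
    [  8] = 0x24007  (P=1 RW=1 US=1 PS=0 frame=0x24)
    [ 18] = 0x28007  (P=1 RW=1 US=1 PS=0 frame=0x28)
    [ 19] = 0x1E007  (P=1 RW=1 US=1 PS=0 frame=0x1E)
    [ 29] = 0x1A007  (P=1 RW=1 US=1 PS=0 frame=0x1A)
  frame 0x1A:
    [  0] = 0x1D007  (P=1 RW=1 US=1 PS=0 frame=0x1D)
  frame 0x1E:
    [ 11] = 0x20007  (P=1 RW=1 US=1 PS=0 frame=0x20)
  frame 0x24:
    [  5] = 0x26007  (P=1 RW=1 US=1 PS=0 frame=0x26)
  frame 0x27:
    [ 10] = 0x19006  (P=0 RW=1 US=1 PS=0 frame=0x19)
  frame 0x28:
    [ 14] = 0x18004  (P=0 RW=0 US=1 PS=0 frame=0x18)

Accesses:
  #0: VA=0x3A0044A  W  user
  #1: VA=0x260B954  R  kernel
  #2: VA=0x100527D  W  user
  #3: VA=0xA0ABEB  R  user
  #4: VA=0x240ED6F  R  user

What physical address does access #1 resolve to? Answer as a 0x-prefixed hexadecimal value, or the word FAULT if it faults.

Walk each access:
#0 VA=0x3A0044A (w,user):
  [0] read 0x16 idx=29: raw=0x1A007 flags P=1 W=1 U=1 S=0
  [1] read 0x1A idx=0: raw=0x1D007 flags P=1 W=1 U=1 S=0
  → PA=0x1D44A  (2 entries read)
#1 VA=0x260B954 (r,kernel):
  [0] read 0x16 idx=19: raw=0x1E007 flags P=1 W=1 U=1 S=0
  [1] read 0x1E idx=11: raw=0x20007 flags P=1 W=1 U=1 S=0
  → PA=0x20954  (2 entries read)
#2 VA=0x100527D (w,user):
  [0] read 0x16 idx=8: raw=0x24007 flags P=1 W=1 U=1 S=0
  [1] read 0x24 idx=5: raw=0x26007 flags P=1 W=1 U=1 S=0
  → PA=0x2627D  (2 entries read)
#3 VA=0xA0ABEB (r,user):
  [0] read 0x16 idx=5: raw=0x27007 flags P=1 W=1 U=1 S=0
  [1] read 0x27 idx=10: raw=0x19006 flags P=0 W=1 U=1 S=0
  ⇒ fault: PAGE_NOT_PRESENT  — 2 lookups
#4 VA=0x240ED6F (r,user):
  [0] read 0x16 idx=18: raw=0x28007 flags P=1 W=1 U=1 S=0
  [1] read 0x28 idx=14: raw=0x18004 flags P=0 W=0 U=1 S=0
  ⇒ fault: PAGE_NOT_PRESENT  — 2 lookups

Access #1 PA: 0x20954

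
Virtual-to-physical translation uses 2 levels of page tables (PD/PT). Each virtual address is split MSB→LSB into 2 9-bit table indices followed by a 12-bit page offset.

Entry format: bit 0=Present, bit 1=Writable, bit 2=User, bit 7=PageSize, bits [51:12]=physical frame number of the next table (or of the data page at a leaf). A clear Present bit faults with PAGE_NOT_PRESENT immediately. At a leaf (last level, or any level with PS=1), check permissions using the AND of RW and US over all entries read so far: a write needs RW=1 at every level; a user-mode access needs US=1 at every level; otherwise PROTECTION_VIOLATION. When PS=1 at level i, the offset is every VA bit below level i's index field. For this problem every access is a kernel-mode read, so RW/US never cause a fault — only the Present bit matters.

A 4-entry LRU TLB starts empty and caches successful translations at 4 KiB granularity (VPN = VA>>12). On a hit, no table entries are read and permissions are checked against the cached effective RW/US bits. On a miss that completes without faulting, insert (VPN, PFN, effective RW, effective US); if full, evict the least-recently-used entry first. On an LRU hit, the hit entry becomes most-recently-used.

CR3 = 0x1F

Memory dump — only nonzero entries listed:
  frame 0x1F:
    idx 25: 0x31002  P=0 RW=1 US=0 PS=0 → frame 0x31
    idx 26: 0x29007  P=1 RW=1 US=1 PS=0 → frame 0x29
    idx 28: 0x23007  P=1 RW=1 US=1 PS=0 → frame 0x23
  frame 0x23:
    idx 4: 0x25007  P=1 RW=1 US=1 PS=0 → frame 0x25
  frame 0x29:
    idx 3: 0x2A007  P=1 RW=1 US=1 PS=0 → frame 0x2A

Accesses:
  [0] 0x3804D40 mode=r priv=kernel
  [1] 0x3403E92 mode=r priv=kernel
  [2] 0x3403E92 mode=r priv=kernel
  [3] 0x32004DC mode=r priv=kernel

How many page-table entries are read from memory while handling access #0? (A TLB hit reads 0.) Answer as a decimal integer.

Walk each access:
#0 VA=0x3804D40 (r,kernel):
  L0 @0x1F[28] → 0x23007  P=1,RW=1,US=1,PS=0
  L1 @0x23[4] → 0x25007  P=1,RW=1,US=1,PS=0
  ✓ 0x25D40  — 2 lookups
#1 VA=0x3403E92 (r,kernel):
  L0 @0x1F[26] → 0x29007  P=1,RW=1,US=1,PS=0
  L1 @0x29[3] → 0x2A007  P=1,RW=1,US=1,PS=0
  ✓ 0x2AE92  — 2 lookups
#2 VA=0x3403E92 (r,kernel):
  TLB hit vpn=0x3403 → PA=0x2AE92
#3 VA=0x32004DC (r,kernel):
  L0 @0x1F[25] → 0x31002  P=0,RW=1,US=0,PS=0
  ✗ PAGE_NOT_PRESENT  [1 reads]

Entries read for #0: 2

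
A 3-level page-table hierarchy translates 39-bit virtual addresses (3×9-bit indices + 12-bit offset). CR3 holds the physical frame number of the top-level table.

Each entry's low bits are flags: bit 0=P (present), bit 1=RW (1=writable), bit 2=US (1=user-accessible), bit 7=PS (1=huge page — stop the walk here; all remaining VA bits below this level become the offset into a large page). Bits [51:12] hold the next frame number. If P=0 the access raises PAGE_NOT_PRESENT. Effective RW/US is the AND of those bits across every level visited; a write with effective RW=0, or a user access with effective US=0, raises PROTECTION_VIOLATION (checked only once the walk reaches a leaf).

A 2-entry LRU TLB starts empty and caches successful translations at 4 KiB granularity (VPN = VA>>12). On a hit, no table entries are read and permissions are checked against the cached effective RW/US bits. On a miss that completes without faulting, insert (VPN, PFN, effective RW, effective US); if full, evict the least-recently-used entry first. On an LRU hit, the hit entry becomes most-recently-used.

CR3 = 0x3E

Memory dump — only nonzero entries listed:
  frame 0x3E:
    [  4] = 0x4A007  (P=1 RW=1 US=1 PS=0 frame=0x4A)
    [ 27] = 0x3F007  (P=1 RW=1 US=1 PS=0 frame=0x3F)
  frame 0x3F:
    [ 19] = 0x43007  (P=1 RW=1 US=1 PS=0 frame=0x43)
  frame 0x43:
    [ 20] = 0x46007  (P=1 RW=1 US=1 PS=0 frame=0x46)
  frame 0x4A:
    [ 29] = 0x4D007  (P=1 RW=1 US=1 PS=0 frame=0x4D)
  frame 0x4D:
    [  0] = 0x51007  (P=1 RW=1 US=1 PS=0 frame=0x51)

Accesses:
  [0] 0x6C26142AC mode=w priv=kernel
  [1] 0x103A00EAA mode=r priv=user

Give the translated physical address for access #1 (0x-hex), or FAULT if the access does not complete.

Walk each access:
#0 VA=0x6C26142AC (w,kernel):
  [0] read 0x3E idx=27: raw=0x3F007 flags P=1 W=1 U=1 S=0
  [1] read 0x3F idx=19: raw=0x43007 flags P=1 W=1 U=1 S=0
  [2] read 0x43 idx=20: raw=0x46007 flags P=1 W=1 U=1 S=0
  → PA=0x462AC  (3 entries read)
#1 VA=0x103A00EAA (r,user):
  [0] read 0x3E idx=4: raw=0x4A007 flags P=1 W=1 U=1 S=0
  [1] read 0x4A idx=29: raw=0x4D007 flags P=1 W=1 U=1 S=0
  [2] read 0x4D idx=0: raw=0x51007 flags P=1 W=1 U=1 S=0
  → PA=0x51EAA  (3 entries read)

Access #1 PA: 0x51EAA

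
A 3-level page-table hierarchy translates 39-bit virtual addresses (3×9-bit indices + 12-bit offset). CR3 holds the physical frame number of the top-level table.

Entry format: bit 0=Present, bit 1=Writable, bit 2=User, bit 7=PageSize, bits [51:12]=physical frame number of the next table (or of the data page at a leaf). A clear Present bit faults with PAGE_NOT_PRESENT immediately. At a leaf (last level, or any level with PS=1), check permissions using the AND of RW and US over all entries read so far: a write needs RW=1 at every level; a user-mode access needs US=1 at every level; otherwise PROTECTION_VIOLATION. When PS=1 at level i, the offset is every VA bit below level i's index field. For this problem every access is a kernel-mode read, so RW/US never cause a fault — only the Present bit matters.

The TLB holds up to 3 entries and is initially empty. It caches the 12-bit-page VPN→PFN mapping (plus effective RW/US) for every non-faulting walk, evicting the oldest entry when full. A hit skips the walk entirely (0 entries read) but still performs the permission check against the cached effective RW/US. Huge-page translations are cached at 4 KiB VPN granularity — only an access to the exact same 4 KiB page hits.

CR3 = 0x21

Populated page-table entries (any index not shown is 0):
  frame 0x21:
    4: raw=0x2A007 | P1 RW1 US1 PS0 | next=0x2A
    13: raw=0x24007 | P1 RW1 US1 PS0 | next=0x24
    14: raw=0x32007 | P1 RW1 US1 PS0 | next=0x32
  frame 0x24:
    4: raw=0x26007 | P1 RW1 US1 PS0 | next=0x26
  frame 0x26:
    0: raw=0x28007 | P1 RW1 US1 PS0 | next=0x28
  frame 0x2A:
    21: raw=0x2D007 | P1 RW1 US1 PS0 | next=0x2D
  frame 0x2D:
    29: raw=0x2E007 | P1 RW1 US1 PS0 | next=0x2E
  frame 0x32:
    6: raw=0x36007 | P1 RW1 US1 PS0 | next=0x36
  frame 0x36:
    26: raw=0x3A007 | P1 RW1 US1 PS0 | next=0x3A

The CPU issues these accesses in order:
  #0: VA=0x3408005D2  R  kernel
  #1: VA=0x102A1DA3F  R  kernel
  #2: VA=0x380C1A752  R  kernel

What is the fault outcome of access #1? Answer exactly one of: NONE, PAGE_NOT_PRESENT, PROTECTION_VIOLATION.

Per-access translation:
#0 VA=0x3408005D2 (r,kernel):
  L0: frame=0x21 idx=13 entry=0x24007 [P=1 RW=1 US=1 PS=0]
  L1: frame=0x24 idx=4 entry=0x26007 [P=1 RW=1 US=1 PS=0]
  L2: frame=0x26 idx=0 entry=0x28007 [P=1 RW=1 US=1 PS=0]
  ✓ 0x285D2  — 3 lookups
#1 VA=0x102A1DA3F (r,kernel):
  L0: frame=0x21 idx=4 entry=0x2A007 [P=1 RW=1 US=1 PS=0]
  L1: frame=0x2A idx=21 entry=0x2D007 [P=1 RW=1 US=1 PS=0]
  L2: frame=0x2D idx=29 entry=0x2E007 [P=1 RW=1 US=1 PS=0]
  ✓ 0x2EA3F  — 3 lookups
#2 VA=0x380C1A752 (r,kernel):
  L0: frame=0x21 idx=14 entry=0x32007 [P=1 RW=1 US=1 PS=0]
  L1: frame=0x32 idx=6 entry=0x36007 [P=1 RW=1 US=1 PS=0]
  L2: frame=0x36 idx=26 entry=0x3A007 [P=1 RW=1 US=1 PS=0]
  ✓ 0x3A752  — 3 lookups

Access #1 fault: NONE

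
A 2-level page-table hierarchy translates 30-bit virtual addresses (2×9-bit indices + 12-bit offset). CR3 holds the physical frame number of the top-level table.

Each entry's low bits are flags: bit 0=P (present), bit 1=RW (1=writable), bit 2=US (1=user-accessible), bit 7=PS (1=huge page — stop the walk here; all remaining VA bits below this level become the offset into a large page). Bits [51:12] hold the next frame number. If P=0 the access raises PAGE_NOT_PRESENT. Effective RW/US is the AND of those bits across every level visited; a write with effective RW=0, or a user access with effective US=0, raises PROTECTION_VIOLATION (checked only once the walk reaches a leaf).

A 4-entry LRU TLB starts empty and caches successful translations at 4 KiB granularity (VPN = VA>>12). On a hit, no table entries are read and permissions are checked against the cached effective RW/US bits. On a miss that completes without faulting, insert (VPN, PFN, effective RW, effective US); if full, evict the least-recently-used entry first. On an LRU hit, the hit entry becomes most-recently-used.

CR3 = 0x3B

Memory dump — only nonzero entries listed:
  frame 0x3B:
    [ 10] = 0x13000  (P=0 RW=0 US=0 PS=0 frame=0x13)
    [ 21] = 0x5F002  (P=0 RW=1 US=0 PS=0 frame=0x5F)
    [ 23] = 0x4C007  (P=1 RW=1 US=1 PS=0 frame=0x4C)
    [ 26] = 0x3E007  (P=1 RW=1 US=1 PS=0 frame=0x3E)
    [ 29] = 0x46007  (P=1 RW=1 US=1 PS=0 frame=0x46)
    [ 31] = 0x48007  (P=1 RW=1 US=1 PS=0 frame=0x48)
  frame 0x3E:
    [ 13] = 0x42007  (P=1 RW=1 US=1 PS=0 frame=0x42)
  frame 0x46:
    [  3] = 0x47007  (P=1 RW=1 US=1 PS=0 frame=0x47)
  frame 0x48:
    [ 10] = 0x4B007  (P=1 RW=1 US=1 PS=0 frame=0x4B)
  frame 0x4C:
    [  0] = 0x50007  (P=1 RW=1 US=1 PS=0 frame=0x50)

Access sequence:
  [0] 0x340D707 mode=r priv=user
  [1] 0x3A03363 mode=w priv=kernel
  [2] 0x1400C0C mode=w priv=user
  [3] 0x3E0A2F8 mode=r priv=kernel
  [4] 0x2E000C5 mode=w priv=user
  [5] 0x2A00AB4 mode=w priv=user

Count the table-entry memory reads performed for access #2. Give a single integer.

Trace:
#0 VA=0x340D707 (r,user):
  [0] read 0x3B idx=26: raw=0x3E007 flags P=1 W=1 U=1 S=0
  [1] read 0x3E idx=13: raw=0x42007 flags P=1 W=1 U=1 S=0
  → PA=0x42707  (2 entries read)
#1 VA=0x3A03363 (w,kernel):
  [0] read 0x3B idx=29: raw=0x46007 flags P=1 W=1 U=1 S=0
  [1] read 0x46 idx=3: raw=0x47007 flags P=1 W=1 U=1 S=0
  → PA=0x47363  (2 entries read)
#2 VA=0x1400C0C (w,user):
  [0] read 0x3B idx=10: raw=0x13000 flags P=0 W=0 U=0 S=0
  ✗ PAGE_NOT_PRESENT  [1 reads]
#3 VA=0x3E0A2F8 (r,kernel):
  [0] read 0x3B idx=31: raw=0x48007 flags P=1 W=1 U=1 S=0
  [1] read 0x48 idx=10: raw=0x4B007 flags P=1 W=1 U=1 S=0
  → PA=0x4B2F8  (2 entries read)
#4 VA=0x2E000C5 (w,user):
  [0] read 0x3B idx=23: raw=0x4C007 flags P=1 W=1 U=1 S=0
  [1] read 0x4C idx=0: raw=0x50007 flags P=1 W=1 U=1 S=0
  → PA=0x500C5  (2 entries read)
#5 VA=0x2A00AB4 (w,user):
  [0] read 0x3B idx=21: raw=0x5F002 flags P=0 W=1 U=0 S=0
  ✗ PAGE_NOT_PRESENT  [1 reads]

Entries read for #2: 1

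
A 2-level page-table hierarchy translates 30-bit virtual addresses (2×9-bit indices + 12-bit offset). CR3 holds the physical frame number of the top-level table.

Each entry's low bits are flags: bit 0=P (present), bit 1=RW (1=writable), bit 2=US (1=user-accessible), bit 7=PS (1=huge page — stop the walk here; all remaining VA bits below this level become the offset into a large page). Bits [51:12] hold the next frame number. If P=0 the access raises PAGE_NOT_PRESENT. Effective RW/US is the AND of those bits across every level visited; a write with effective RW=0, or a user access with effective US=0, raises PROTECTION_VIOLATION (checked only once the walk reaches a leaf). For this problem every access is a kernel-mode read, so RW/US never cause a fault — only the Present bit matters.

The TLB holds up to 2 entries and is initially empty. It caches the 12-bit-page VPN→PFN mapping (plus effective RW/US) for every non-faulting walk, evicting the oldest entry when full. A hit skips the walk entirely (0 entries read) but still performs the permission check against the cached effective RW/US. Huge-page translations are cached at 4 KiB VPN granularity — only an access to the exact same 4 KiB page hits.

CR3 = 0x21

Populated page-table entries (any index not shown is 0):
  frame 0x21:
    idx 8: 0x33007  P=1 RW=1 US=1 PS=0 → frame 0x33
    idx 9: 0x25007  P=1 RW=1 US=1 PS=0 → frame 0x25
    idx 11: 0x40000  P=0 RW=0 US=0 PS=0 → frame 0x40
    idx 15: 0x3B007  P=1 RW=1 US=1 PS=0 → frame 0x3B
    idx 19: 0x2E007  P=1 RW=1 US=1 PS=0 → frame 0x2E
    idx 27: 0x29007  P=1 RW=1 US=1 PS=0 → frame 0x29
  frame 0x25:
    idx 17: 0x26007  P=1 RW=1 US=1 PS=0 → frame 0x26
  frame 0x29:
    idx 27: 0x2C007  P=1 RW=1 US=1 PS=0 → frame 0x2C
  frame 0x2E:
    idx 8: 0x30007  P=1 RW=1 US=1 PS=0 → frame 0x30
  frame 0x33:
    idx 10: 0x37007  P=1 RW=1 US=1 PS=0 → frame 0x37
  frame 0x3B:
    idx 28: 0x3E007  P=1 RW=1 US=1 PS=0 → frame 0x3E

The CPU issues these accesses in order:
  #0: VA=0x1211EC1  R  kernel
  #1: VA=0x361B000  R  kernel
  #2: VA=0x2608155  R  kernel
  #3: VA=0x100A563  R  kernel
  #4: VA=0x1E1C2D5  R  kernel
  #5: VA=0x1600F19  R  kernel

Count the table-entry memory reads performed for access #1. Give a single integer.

Trace:
#0 VA=0x1211EC1 (r,kernel):
  L0 @0x21[9] → 0x25007  P=1,RW=1,US=1,PS=0
  L1 @0x25[17] → 0x26007  P=1,RW=1,US=1,PS=0
  → PA=0x26EC1  (2 entries read)
#1 VA=0x361B000 (r,kernel):
  L0 @0x21[27] → 0x29007  P=1,RW=1,US=1,PS=0
  L1 @0x29[27] → 0x2C007  P=1,RW=1,US=1,PS=0
  → PA=0x2C000  (2 entries read)
#2 VA=0x2608155 (r,kernel):
  L0 @0x21[19] → 0x2E007  P=1,RW=1,US=1,PS=0
  L1 @0x2E[8] → 0x30007  P=1,RW=1,US=1,PS=0
  → PA=0x30155  (2 entries read)
#3 VA=0x100A563 (r,kernel):
  L0 @0x21[8] → 0x33007  P=1,RW=1,US=1,PS=0
  L1 @0x33[10] → 0x37007  P=1,RW=1,US=1,PS=0
  → PA=0x37563  (2 entries read)
#4 VA=0x1E1C2D5 (r,kernel):
  L0 @0x21[15] → 0x3B007  P=1,RW=1,US=1,PS=0
  L1 @0x3B[28] → 0x3E007  P=1,RW=1,US=1,PS=0
  → PA=0x3E2D5  (2 entries read)
#5 VA=0x1600F19 (r,kernel):
  L0 @0x21[11] → 0x40000  P=0,RW=0,US=0,PS=0
  ✗ PAGE_NOT_PRESENT  [1 reads]

Entries read for #1: 2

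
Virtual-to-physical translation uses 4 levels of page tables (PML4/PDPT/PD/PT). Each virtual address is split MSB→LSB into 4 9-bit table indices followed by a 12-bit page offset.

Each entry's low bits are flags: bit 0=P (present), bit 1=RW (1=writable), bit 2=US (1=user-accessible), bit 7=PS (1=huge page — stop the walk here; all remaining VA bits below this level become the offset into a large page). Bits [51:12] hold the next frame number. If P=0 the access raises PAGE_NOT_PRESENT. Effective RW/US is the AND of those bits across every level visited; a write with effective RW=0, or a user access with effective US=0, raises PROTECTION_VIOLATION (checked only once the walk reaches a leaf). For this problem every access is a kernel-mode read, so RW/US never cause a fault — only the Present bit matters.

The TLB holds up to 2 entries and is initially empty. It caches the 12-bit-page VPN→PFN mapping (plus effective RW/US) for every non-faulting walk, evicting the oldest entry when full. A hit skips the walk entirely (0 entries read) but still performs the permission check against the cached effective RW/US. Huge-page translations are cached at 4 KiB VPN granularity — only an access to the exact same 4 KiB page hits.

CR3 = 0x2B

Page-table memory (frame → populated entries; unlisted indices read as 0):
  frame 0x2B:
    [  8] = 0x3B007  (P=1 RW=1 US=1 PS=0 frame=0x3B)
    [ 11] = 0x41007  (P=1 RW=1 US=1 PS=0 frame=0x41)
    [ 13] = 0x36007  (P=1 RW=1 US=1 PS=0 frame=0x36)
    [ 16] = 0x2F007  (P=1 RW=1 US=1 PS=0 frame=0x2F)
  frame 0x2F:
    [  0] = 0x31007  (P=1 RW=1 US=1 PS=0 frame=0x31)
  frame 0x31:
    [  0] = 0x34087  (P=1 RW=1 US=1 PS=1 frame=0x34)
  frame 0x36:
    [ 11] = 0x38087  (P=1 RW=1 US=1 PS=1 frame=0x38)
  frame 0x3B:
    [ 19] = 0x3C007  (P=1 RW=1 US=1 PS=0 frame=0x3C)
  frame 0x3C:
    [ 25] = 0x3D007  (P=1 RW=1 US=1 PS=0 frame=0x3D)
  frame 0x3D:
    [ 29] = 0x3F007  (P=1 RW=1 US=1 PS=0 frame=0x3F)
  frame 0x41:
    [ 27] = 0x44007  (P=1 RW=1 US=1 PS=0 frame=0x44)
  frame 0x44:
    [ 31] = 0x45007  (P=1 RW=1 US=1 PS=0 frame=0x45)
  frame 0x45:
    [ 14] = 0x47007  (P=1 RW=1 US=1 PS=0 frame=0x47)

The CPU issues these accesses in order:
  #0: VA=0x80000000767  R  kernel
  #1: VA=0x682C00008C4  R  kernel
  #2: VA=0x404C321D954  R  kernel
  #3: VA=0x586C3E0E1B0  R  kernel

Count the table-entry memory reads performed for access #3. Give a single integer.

Walk each access:
#0 VA=0x80000000767 (r,kernel):
  L0: frame=0x2B idx=16 entry=0x2F007 [P=1 RW=1 US=1 PS=0]
  L1: frame=0x2F idx=0 entry=0x31007 [P=1 RW=1 US=1 PS=0]
  L2: frame=0x31 idx=0 entry=0x34087 [P=1 RW=1 US=1 PS=1]
  ⇒ phys 0x34767 (huge @L2)  [3 reads]
#1 VA=0x682C00008C4 (r,kernel):
  L0: frame=0x2B idx=13 entry=0x36007 [P=1 RW=1 US=1 PS=0]
  L1: frame=0x36 idx=11 entry=0x38087 [P=1 RW=1 US=1 PS=1]
  ⇒ phys 0x388C4 (huge @L1)  [2 reads]
#2 VA=0x404C321D954 (r,kernel):
  L0: frame=0x2B idx=8 entry=0x3B007 [P=1 RW=1 US=1 PS=0]
  L1: frame=0x3B idx=19 entry=0x3C007 [P=1 RW=1 US=1 PS=0]
  L2: frame=0x3C idx=25 entry=0x3D007 [P=1 RW=1 US=1 PS=0]
  L3: frame=0x3D idx=29 entry=0x3F007 [P=1 RW=1 US=1 PS=0]
  ⇒ phys 0x3F954  [4 reads]
#3 VA=0x586C3E0E1B0 (r,kernel):
  L0: frame=0x2B idx=11 entry=0x41007 [P=1 RW=1 US=1 PS=0]
  L1: frame=0x41 idx=27 entry=0x44007 [P=1 RW=1 US=1 PS=0]
  L2: frame=0x44 idx=31 entry=0x45007 [P=1 RW=1 US=1 PS=0]
  L3: frame=0x45 idx=14 entry=0x47007 [P=1 RW=1 US=1 PS=0]
  ⇒ phys 0x471B0  [4 reads]

Entries read for #3: 4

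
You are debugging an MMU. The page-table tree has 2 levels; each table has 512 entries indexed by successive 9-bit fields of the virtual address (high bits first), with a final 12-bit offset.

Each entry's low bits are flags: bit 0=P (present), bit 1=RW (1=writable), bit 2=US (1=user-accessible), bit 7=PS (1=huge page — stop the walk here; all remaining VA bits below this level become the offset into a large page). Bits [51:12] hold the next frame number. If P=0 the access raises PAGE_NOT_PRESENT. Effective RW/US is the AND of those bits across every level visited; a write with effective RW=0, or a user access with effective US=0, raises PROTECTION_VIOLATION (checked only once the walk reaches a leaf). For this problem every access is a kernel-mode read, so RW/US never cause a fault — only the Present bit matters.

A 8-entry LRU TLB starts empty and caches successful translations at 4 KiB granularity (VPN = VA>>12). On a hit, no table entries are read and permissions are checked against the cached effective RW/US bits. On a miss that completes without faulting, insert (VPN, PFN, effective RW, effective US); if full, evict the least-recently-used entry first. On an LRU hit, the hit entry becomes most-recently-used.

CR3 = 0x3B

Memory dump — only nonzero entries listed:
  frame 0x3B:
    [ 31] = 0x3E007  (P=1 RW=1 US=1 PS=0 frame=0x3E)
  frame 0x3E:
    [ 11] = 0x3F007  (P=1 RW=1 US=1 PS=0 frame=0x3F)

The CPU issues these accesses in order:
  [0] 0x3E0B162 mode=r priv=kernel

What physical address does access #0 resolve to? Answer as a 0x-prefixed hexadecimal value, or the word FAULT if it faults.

Per-access translation:
#0 VA=0x3E0B162 (r,kernel):
  [0] read 0x3B idx=31: raw=0x3E007 flags P=1 W=1 U=1 S=0
  [1] read 0x3E idx=11: raw=0x3F007 flags P=1 W=1 U=1 S=0
  ⇒ phys 0x3F162  [2 reads]

Access #0 PA: 0x3F162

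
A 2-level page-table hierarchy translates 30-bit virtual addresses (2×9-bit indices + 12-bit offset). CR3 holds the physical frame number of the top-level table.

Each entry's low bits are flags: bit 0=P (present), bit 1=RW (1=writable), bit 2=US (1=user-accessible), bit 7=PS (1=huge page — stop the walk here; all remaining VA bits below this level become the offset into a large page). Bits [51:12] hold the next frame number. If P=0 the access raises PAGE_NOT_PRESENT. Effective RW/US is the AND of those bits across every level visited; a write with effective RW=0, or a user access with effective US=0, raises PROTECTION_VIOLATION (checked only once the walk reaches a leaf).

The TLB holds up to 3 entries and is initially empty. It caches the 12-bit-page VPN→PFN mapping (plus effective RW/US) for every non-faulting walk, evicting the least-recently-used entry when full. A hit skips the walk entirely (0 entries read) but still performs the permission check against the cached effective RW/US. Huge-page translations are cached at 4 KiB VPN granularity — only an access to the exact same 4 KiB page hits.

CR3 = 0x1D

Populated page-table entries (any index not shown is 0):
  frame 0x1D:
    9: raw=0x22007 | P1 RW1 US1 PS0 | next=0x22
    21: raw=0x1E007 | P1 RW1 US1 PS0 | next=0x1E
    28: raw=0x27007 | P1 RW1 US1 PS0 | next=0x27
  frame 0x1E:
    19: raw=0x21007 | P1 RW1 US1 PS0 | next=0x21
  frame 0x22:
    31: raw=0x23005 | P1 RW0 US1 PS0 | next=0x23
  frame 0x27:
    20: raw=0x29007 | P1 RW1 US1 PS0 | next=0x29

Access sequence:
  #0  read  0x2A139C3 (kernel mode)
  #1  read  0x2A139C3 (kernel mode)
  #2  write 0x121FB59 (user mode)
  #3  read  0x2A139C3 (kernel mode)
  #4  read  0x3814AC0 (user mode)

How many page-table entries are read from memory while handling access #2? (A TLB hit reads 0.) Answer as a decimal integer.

Walk each access:
#0 VA=0x2A139C3 (r,kernel):
  lvl0: tbl 0x1D, slot 21 ⇒ 0x1E007 (P1/RW1/US1/PS0)
  lvl1: tbl 0x1E, slot 19 ⇒ 0x21007 (P1/RW1/US1/PS0)
  ✓ 0x219C3  — 2 lookups
#1 VA=0x2A139C3 (r,kernel):
  TLB hit vpn=0x2A13 → PA=0x219C3
#2 VA=0x121FB59 (w,user):
  lvl0: tbl 0x1D, slot 9 ⇒ 0x22007 (P1/RW1/US1/PS0)
  lvl1: tbl 0x22, slot 31 ⇒ 0x23005 (P1/RW0/US1/PS0)
  → PROTECTION_VIOLATION  (2 entries read)
#3 VA=0x2A139C3 (r,kernel):
  TLB hit vpn=0x2A13 → PA=0x219C3
#4 VA=0x3814AC0 (r,user):
  lvl0: tbl 0x1D, slot 28 ⇒ 0x27007 (P1/RW1/US1/PS0)
  lvl1: tbl 0x27, slot 20 ⇒ 0x29007 (P1/RW1/US1/PS0)
  ✓ 0x29AC0  — 2 lookups

Entries read for #2: 2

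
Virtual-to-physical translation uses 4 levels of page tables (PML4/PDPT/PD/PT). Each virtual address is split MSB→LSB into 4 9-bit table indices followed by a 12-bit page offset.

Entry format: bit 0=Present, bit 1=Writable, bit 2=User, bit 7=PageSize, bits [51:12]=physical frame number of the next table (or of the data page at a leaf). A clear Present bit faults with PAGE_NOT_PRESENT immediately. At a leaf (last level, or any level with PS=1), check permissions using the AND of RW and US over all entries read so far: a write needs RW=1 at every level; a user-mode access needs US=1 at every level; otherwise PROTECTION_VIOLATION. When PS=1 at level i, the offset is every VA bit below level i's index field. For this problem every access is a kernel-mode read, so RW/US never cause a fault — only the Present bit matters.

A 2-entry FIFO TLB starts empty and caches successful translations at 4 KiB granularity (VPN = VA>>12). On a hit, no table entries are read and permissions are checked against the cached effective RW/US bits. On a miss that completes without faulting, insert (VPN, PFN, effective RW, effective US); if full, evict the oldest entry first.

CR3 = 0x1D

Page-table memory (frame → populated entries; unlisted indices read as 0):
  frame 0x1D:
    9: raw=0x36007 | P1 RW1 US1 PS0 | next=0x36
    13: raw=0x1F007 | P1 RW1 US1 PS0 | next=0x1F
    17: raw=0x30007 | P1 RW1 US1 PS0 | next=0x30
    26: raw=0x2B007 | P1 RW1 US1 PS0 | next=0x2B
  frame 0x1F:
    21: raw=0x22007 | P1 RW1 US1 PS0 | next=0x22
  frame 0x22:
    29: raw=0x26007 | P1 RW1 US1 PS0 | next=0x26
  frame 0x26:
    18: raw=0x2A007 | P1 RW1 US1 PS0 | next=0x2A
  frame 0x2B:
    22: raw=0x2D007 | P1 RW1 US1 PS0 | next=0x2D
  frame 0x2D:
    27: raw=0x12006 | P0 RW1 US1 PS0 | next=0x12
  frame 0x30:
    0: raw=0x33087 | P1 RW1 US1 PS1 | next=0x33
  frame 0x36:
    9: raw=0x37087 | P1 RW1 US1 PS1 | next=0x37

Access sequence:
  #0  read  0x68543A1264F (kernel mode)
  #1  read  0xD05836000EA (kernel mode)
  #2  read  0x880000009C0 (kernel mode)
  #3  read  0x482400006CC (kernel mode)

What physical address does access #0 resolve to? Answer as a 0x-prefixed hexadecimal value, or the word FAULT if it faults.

Per-access translation:
#0 VA=0x68543A1264F (r,kernel):
  L0: frame=0x1D idx=13 entry=0x1F007 [P=1 RW=1 US=1 PS=0]
  L1: frame=0x1F idx=21 entry=0x22007 [P=1 RW=1 US=1 PS=0]
  L2: frame=0x22 idx=29 entry=0x26007 [P=1 RW=1 US=1 PS=0]
  L3: frame=0x26 idx=18 entry=0x2A007 [P=1 RW=1 US=1 PS=0]
  ✓ 0x2A64F  — 4 lookups
#1 VA=0xD05836000EA (r,kernel):
  L0: frame=0x1D idx=26 entry=0x2B007 [P=1 RW=1 US=1 PS=0]
  L1: frame=0x2B idx=22 entry=0x2D007 [P=1 RW=1 US=1 PS=0]
  L2: frame=0x2D idx=27 entry=0x12006 [P=0 RW=1 US=1 PS=0]
  ⇒ fault: PAGE_NOT_PRESENT  — 3 lookups
#2 VA=0x880000009C0 (r,kernel):
  L0: frame=0x1D idx=17 entry=0x30007 [P=1 RW=1 US=1 PS=0]
  L1: frame=0x30 idx=0 entry=0x33087 [P=1 RW=1 US=1 PS=1]
  ✓ 0x339C0 (huge @L1)  — 2 lookups
#3 VA=0x482400006CC (r,kernel):
  L0: frame=0x1D idx=9 entry=0x36007 [P=1 RW=1 US=1 PS=0]
  L1: frame=0x36 idx=9 entry=0x37087 [P=1 RW=1 US=1 PS=1]
  ✓ 0x376CC (huge @L1)  — 2 lookups

Access #0 PA: 0x2A64F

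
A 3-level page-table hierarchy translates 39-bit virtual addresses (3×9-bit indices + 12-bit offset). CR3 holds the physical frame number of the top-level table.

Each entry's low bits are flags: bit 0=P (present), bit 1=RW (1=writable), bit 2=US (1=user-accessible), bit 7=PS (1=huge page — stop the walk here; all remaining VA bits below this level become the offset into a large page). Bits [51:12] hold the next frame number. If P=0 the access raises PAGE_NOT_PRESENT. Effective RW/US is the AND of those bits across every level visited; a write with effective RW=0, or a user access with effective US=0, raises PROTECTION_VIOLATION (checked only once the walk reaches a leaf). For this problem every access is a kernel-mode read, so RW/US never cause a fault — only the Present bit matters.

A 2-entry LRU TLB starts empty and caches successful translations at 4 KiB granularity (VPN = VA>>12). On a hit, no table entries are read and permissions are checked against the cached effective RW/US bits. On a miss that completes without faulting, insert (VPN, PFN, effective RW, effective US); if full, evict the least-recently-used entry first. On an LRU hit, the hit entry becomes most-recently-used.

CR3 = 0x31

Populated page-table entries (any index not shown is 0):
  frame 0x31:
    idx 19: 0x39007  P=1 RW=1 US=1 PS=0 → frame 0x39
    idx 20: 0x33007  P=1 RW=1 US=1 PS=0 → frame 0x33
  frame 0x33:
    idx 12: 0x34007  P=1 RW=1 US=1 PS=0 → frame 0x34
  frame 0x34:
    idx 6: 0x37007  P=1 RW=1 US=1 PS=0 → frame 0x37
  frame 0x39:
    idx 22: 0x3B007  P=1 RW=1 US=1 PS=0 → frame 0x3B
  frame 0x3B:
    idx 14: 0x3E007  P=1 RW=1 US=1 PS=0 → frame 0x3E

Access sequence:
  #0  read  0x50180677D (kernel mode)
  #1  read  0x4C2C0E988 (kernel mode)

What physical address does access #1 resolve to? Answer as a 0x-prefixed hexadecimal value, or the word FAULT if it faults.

Trace:
#0 VA=0x50180677D (r,kernel):
  lvl0: tbl 0x31, slot 20 ⇒ 0x33007 (P1/RW1/US1/PS0)
  lvl1: tbl 0x33, slot 12 ⇒ 0x34007 (P1/RW1/US1/PS0)
  lvl2: tbl 0x34, slot 6 ⇒ 0x37007 (P1/RW1/US1/PS0)
  → PA=0x3777D  (3 entries read)
#1 VA=0x4C2C0E988 (r,kernel):
  lvl0: tbl 0x31, slot 19 ⇒ 0x39007 (P1/RW1/US1/PS0)
  lvl1: tbl 0x39, slot 22 ⇒ 0x3B007 (P1/RW1/US1/PS0)
  lvl2: tbl 0x3B, slot 14 ⇒ 0x3E007 (P1/RW1/US1/PS0)
  → PA=0x3E988  (3 entries read)

Access #1 PA: 0x3E988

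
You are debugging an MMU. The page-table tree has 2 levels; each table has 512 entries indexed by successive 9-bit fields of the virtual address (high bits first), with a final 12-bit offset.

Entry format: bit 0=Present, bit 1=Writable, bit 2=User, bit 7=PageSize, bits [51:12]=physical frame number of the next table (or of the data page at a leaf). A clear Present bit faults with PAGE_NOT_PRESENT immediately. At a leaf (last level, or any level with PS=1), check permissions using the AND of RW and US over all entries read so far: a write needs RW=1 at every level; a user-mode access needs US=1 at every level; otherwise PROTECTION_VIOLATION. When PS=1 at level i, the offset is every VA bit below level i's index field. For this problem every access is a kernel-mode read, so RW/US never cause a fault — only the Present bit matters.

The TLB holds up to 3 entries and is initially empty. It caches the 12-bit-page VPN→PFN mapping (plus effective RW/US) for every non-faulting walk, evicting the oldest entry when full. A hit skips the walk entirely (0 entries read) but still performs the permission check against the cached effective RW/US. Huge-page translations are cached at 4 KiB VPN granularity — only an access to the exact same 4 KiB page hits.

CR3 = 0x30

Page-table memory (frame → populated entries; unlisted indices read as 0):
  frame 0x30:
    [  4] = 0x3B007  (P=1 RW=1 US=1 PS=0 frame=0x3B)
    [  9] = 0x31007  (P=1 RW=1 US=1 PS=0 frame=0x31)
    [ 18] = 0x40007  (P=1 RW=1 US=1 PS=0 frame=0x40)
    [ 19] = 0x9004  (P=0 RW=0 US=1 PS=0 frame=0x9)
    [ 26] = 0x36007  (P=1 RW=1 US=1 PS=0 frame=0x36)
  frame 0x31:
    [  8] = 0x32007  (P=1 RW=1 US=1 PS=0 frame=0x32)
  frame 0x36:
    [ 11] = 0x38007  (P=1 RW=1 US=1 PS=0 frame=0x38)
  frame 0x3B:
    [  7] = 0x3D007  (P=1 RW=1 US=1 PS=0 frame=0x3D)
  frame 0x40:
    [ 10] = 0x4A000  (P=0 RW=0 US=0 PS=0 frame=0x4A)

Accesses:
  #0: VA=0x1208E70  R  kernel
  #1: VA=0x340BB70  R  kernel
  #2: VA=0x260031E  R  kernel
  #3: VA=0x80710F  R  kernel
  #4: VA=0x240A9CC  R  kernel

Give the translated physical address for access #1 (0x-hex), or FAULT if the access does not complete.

Per-access translation:
#0 VA=0x1208E70 (r,kernel):
  [0] read 0x30 idx=9: raw=0x31007 flags P=1 W=1 U=1 S=0
  [1] read 0x31 idx=8: raw=0x32007 flags P=1 W=1 U=1 S=0
  ⇒ phys 0x32E70  [2 reads]
#1 VA=0x340BB70 (r,kernel):
  [0] read 0x30 idx=26: raw=0x36007 flags P=1 W=1 U=1 S=0
  [1] read 0x36 idx=11: raw=0x38007 flags P=1 W=1 U=1 S=0
  ⇒ phys 0x38B70  [2 reads]
#2 VA=0x260031E (r,kernel):
  [0] read 0x30 idx=19: raw=0x9004 flags P=0 W=0 U=1 S=0
  → PAGE_NOT_PRESENT  (1 entries read)
#3 VA=0x80710F (r,kernel):
  [0] read 0x30 idx=4: raw=0x3B007 flags P=1 W=1 U=1 S=0
  [1] read 0x3B idx=7: raw=0x3D007 flags P=1 W=1 U=1 S=0
  ⇒ phys 0x3D10F  [2 reads]
#4 VA=0x240A9CC (r,kernel):
  [0] read 0x30 idx=18: raw=0x40007 flags P=1 W=1 U=1 S=0
  [1] read 0x40 idx=10: raw=0x4A000 flags P=0 W=0 U=0 S=0
  → PAGE_NOT_PRESENT  (2 entries read)

Access #1 PA: 0x38B70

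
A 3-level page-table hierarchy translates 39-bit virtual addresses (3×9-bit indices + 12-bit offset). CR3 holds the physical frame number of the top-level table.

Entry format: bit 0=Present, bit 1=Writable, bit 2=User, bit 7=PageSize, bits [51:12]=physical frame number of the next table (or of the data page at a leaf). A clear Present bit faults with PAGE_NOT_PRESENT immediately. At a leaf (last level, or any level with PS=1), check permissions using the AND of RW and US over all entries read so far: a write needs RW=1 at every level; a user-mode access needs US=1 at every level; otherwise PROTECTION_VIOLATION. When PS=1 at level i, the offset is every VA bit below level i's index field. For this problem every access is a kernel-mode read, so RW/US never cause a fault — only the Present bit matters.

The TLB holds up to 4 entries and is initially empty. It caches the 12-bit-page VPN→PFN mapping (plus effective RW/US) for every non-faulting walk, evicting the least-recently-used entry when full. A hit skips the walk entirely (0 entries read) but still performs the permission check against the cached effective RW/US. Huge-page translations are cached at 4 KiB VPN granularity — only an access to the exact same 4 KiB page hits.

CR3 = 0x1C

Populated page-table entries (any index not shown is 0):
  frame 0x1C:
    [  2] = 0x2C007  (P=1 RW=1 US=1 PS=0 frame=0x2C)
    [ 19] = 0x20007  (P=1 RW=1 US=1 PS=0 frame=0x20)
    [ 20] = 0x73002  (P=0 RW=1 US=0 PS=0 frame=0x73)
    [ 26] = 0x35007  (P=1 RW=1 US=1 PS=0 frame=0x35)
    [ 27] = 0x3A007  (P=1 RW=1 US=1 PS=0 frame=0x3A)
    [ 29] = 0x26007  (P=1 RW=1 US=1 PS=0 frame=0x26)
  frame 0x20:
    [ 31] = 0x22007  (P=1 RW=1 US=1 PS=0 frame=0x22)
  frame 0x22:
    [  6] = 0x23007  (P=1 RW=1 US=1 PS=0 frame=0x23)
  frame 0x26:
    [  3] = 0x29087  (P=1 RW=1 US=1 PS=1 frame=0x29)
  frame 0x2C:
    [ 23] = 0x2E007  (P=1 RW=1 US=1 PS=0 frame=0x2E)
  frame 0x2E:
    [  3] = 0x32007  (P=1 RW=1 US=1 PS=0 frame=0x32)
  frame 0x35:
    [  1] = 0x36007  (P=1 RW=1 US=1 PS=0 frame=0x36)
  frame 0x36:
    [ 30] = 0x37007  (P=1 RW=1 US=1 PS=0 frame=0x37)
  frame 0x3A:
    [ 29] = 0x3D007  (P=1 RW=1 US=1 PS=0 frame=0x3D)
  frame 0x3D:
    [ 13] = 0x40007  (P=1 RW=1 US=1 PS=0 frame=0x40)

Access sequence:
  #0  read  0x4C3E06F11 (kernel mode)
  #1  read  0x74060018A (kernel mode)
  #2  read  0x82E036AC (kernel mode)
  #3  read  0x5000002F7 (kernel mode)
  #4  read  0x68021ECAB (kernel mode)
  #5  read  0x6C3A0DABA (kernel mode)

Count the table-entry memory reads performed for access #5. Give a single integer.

Trace:
#0 VA=0x4C3E06F11 (r,kernel):
  L0: frame=0x1C idx=19 entry=0x20007 [P=1 RW=1 US=1 PS=0]
  L1: frame=0x20 idx=31 entry=0x22007 [P=1 RW=1 US=1 PS=0]
  L2: frame=0x22 idx=6 entry=0x23007 [P=1 RW=1 US=1 PS=0]
  ⇒ phys 0x23F11  [3 reads]
#1 VA=0x74060018A (r,kernel):
  L0: frame=0x1C idx=29 entry=0x26007 [P=1 RW=1 US=1 PS=0]
  L1: frame=0x26 idx=3 entry=0x29087 [P=1 RW=1 US=1 PS=1]
  ⇒ phys 0x2918A (huge @L1)  [2 reads]
#2 VA=0x82E036AC (r,kernel):
  L0: frame=0x1C idx=2 entry=0x2C007 [P=1 RW=1 US=1 PS=0]
  L1: frame=0x2C idx=23 entry=0x2E007 [P=1 RW=1 US=1 PS=0]
  L2: frame=0x2E idx=3 entry=0x32007 [P=1 RW=1 US=1 PS=0]
  ⇒ phys 0x326AC  [3 reads]
#3 VA=0x5000002F7 (r,kernel):
  L0: frame=0x1C idx=20 entry=0x73002 [P=0 RW=1 US=0 PS=0]
  → PAGE_NOT_PRESENT  (1 entries read)
#4 VA=0x68021ECAB (r,kernel):
  L0: frame=0x1C idx=26 entry=0x35007 [P=1 RW=1 US=1 PS=0]
  L1: frame=0x35 idx=1 entry=0x36007 [P=1 RW=1 US=1 PS=0]
  L2: frame=0x36 idx=30 entry=0x37007 [P=1 RW=1 US=1 PS=0]
  ⇒ phys 0x37CAB  [3 reads]
#5 VA=0x6C3A0DABA (r,kernel):
  L0: frame=0x1C idx=27 entry=0x3A007 [P=1 RW=1 US=1 PS=0]
  L1: frame=0x3A idx=29 entry=0x3D007 [P=1 RW=1 US=1 PS=0]
  L2: frame=0x3D idx=13 entry=0x40007 [P=1 RW=1 US=1 PS=0]
  ⇒ phys 0x40ABA  [3 reads]

Entries read for #5: 3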